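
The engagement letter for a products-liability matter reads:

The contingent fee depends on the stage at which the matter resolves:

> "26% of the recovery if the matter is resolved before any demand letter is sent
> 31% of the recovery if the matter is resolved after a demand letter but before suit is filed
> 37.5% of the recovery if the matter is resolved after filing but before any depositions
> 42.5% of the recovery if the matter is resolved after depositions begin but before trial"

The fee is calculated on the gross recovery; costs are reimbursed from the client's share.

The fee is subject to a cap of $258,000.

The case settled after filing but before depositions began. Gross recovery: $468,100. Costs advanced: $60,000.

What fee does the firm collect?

$175,537.50

Fee base is the gross recovery, $468,100; costs are reimbursed separately.
The matter settled after filing but before depositions began, so the 37.5% rate applies.
$468,100 × 37.5% = $175,537.50
$175,537.50 is under the $258,000 cap.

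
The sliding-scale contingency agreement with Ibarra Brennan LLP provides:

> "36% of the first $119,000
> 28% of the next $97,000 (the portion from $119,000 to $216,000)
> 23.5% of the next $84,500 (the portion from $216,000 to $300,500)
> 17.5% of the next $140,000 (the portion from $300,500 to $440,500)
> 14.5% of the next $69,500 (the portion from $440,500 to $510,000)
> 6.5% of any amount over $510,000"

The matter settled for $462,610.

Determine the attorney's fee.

$117,563.45

First $119,000 at 36% = $42,840.00
Next $97,000 at 28% = $27,160.00
Next $84,500 at 23.5% = $19,857.50
Next $140,000 at 17.5% = $24,500.00
Remaining $22,110 at 14.5% = $3,205.95
Fee: $42,840.00 + $27,160.00 + $19,857.50 + $24,500.00 + $3,205.95 = $117,563.45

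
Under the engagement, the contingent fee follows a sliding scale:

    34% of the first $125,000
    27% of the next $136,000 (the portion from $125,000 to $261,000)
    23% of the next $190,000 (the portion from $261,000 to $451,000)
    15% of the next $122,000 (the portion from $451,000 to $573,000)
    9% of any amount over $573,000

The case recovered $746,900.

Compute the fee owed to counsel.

$156,871.00

First $125,000 at 34% = $42,500.00
Next $136,000 at 27% = $36,720.00
Next $190,000 at 23% = $43,700.00
Next $122,000 at 15% = $18,300.00
Remaining $173,900 at 9% = $15,651.00
Fee: $42,500.00 + $36,720.00 + $43,700.00 + $18,300.00 + $15,651.00 = $156,871.00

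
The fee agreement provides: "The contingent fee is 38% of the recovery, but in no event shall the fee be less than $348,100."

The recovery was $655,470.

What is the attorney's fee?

$348,100.00

38% of $655,470 = $249,078.60
That is below the $348,100 minimum, so the minimum applies.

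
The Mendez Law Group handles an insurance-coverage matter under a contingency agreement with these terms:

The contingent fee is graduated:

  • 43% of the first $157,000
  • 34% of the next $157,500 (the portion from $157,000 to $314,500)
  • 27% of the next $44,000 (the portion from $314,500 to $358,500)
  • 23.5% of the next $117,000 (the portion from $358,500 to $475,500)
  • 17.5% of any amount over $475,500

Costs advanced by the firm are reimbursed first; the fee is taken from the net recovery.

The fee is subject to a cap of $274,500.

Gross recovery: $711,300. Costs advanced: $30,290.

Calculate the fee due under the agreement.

Fee base (net of costs): $711,300 − $30,290 = $681,010
First $157,000 at 43% = $67,510.00
Next $157,500 at 34% = $53,550.00
Next $44,000 at 27% = $11,880.00
Next $117,000 at 23.5% = $27,495.00
Remaining $205,510 at 17.5% = $35,964.25
Fee: $67,510.00 + $53,550.00 + $11,880.00 + $27,495.00 + $35,964.25 = $196,399.25
$196,399.25 is under the $274,500 cap.

$196,399.25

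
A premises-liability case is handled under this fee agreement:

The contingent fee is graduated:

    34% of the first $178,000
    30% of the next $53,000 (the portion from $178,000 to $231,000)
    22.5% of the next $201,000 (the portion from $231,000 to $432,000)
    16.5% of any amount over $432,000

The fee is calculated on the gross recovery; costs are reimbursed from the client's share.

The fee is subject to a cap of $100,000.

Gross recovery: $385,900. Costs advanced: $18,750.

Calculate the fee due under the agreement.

$100,000.00

Fee base is the gross recovery, $385,900; costs are reimbursed separately.
First $178,000 at 34% = $60,520.00
Next $53,000 at 30% = $15,900.00
Remaining $154,900 at 22.5% = $34,852.50
Fee: $60,520.00 + $15,900.00 + $34,852.50 = $111,272.50
$111,272.50 exceeds the $100,000 cap, so the fee is capped at $100,000.00.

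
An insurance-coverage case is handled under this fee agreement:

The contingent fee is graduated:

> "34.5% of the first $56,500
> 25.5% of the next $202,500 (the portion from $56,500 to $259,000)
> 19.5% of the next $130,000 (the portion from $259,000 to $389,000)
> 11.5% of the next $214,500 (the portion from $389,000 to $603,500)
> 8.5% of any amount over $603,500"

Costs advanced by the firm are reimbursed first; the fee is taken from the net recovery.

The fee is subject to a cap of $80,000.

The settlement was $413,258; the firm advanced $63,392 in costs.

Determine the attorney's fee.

Fee base (net of costs): $413,258 − $63,392 = $349,866
First $56,500 at 34.5% = $19,492.50
Next $202,500 at 25.5% = $51,637.50
Remaining $90,866 at 19.5% = $17,718.87
Fee: $19,492.50 + $51,637.50 + $17,718.87 = $88,848.87
$88,848.87 exceeds the $80,000 cap, so the fee is capped at $80,000.00.

$80,000.00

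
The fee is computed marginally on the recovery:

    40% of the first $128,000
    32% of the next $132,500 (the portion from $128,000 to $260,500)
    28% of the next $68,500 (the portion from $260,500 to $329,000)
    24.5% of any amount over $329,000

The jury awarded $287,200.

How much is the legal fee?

First $128,000 at 40% = $51,200.00
Next $132,500 at 32% = $42,400.00
Remaining $26,700 at 28% = $7,476.00
Fee: $51,200.00 + $42,400.00 + $7,476.00 = $101,076.00

$101,076.00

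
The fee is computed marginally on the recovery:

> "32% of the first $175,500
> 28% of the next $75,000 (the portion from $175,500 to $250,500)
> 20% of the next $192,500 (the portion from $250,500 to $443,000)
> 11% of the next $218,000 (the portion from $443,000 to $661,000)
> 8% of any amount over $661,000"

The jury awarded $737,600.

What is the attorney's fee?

First $175,500 at 32% = $56,160.00
Next $75,000 at 28% = $21,000.00
Next $192,500 at 20% = $38,500.00
Next $218,000 at 11% = $23,980.00
Remaining $76,600 at 8% = $6,128.00
Fee: $56,160.00 + $21,000.00 + $38,500.00 + $23,980.00 + $6,128.00 = $145,768.00

$145,768.00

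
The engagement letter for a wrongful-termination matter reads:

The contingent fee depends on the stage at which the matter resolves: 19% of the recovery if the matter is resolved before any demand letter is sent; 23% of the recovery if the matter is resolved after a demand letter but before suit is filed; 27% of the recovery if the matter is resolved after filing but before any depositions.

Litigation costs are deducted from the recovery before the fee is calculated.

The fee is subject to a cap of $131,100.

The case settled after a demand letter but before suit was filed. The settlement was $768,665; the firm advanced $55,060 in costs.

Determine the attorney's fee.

Fee base (net of costs): $768,665 − $55,060 = $713,605
The matter settled after a demand letter but before suit was filed, so the 23% rate applies.
$713,605 × 23% = $164,129.15
$164,129.15 exceeds the $131,100 cap, so the fee is capped at $131,100.00.

$131,100.00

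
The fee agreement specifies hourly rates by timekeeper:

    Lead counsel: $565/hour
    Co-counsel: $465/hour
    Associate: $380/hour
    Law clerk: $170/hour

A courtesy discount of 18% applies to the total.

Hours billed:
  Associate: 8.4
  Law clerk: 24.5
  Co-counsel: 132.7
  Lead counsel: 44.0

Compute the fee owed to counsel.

$77,016.45

Lead counsel: 44.0 × $565 = $24,860.00
Co-counsel: 132.7 × $465 = $61,705.50
Associate: 8.4 × $380 = $3,192.00
Law clerk: 24.5 × $170 = $4,165.00
Subtotal: $93,922.50
Less 18% discount: −$16,906.05
Total: $93,922.50 − $16,906.05 = $77,016.45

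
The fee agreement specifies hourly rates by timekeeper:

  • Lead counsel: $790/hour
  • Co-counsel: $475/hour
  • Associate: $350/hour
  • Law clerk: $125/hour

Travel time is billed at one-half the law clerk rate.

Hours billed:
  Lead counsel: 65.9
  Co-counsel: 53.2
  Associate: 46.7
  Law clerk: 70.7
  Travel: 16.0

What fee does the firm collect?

$103,513.50

Lead counsel: 65.9 × $790 = $52,061.00
Co-counsel: 53.2 × $475 = $25,270.00
Associate: 46.7 × $350 = $16,345.00
Law clerk: 70.7 × $125 = $8,837.50
Subtotal: $52,061.00 + $25,270.00 + $16,345.00 + $8,837.50 = $102,513.50
Travel: 16.0 × ($125 ÷ 2) = 16.0 × $62.50 = $1,000.00
Total: $102,513.50 + $1,000.00 = $103,513.50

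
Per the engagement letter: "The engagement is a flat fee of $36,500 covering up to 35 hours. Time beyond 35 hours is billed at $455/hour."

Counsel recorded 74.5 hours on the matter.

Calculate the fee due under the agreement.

$54,472.50

Flat fee: $36,500.00
Excess hours: 74.5 − 35 = 39.5
Overrun: 39.5 × $455 = $17,972.50
Total: $36,500.00 + $17,972.50 = $54,472.50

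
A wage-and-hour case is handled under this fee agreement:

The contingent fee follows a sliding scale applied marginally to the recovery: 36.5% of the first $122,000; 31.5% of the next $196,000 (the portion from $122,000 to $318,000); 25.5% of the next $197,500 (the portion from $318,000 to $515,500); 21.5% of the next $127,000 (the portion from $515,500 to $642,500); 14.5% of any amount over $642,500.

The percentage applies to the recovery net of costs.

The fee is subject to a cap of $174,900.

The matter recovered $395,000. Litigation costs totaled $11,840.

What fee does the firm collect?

$122,885.80

Fee base (net of costs): $395,000 − $11,840 = $383,160
First $122,000 at 36.5% = $44,530.00
Next $196,000 at 31.5% = $61,740.00
Remaining $65,160 at 25.5% = $16,615.80
Fee: $44,530.00 + $61,740.00 + $16,615.80 = $122,885.80
$122,885.80 is under the $174,900 cap.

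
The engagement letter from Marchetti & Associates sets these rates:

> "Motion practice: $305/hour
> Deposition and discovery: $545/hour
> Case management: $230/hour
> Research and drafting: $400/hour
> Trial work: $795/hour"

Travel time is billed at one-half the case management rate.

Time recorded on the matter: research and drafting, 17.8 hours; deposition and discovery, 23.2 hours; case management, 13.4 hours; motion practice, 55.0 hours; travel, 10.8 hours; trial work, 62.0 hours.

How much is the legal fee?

$90,153.00

Motion practice: 55.0 × $305 = $16,775.00
Deposition and discovery: 23.2 × $545 = $12,644.00
Case management: 13.4 × $230 = $3,082.00
Research and drafting: 17.8 × $400 = $7,120.00
Trial work: 62.0 × $795 = $49,290.00
Subtotal: $16,775.00 + $12,644.00 + $3,082.00 + $7,120.00 + $49,290.00 = $88,911.00
Travel: 10.8 × ($230 ÷ 2) = 10.8 × $115.00 = $1,242.00
Total: $88,911.00 + $1,242.00 = $90,153.00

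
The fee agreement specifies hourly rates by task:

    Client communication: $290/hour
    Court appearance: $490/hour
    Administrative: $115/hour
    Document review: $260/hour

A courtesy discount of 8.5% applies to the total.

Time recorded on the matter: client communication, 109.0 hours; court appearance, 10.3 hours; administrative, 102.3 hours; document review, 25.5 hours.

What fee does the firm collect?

Client communication: 109.0 × $290 = $31,610.00
Court appearance: 10.3 × $490 = $5,047.00
Administrative: 102.3 × $115 = $11,764.50
Document review: 25.5 × $260 = $6,630.00
Subtotal: $55,051.50
Less 8.5% discount: −$4,679.38
Total: $55,051.50 − $4,679.38 = $50,372.12

$50,372.12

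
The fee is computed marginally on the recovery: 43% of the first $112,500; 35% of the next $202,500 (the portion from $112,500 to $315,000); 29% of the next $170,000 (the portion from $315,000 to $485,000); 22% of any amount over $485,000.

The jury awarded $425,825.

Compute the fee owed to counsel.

$151,389.25

First $112,500 at 43% = $48,375.00
Next $202,500 at 35% = $70,875.00
Remaining $110,825 at 29% = $32,139.25
Fee: $48,375.00 + $70,875.00 + $32,139.25 = $151,389.25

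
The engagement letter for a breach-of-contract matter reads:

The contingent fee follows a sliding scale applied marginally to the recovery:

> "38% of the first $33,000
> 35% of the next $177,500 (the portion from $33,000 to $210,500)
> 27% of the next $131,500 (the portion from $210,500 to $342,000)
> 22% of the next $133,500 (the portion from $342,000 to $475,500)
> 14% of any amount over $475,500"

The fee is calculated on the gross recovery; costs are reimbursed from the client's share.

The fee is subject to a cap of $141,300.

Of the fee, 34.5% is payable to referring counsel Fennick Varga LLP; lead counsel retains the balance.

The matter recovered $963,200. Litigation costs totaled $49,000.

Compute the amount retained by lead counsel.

$92,551.50

Fee base is the gross recovery, $963,200; costs are reimbursed separately.
First $33,000 at 38% = $12,540.00
Next $177,500 at 35% = $62,125.00
Next $131,500 at 27% = $35,505.00
Next $133,500 at 22% = $29,370.00
Remaining $487,700 at 14% = $68,278.00
Fee: $12,540.00 + $62,125.00 + $35,505.00 + $29,370.00 + $68,278.00 = $207,818.00
$207,818.00 exceeds the $141,300 cap, so the fee is capped at $141,300.00.
Referral share: 34.5% of $141,300.00 = $48,748.50; lead counsel retains $141,300.00 − $48,748.50 = $92,551.50.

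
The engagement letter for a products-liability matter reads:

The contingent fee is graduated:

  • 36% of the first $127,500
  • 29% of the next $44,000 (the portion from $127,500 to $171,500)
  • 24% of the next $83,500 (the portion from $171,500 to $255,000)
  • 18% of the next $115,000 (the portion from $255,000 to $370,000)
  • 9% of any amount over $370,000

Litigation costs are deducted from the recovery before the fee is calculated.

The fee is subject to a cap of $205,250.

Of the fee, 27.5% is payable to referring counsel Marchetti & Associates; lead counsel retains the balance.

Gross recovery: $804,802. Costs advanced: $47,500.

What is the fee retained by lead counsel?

Fee base (net of costs): $804,802 − $47,500 = $757,302
First $127,500 at 36% = $45,900.00
Next $44,000 at 29% = $12,760.00
Next $83,500 at 24% = $20,040.00
Next $115,000 at 18% = $20,700.00
Remaining $387,302 at 9% = $34,857.18
Fee: $45,900.00 + $12,760.00 + $20,040.00 + $20,700.00 + $34,857.18 = $134,257.18
$134,257.18 is under the $205,250 cap.
Referral share: 27.5% of $134,257.18 = $36,920.72; lead counsel retains $134,257.18 − $36,920.72 = $97,336.46.

$97,336.46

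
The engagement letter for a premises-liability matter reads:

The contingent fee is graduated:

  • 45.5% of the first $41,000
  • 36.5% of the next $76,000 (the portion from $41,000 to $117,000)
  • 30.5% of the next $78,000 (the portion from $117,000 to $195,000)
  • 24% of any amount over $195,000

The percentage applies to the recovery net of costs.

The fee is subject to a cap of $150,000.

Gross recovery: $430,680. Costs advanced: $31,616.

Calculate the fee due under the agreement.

$119,160.36

Fee base (net of costs): $430,680 − $31,616 = $399,064
First $41,000 at 45.5% = $18,655.00
Next $76,000 at 36.5% = $27,740.00
Next $78,000 at 30.5% = $23,790.00
Remaining $204,064 at 24% = $48,975.36
Fee: $18,655.00 + $27,740.00 + $23,790.00 + $48,975.36 = $119,160.36
$119,160.36 is under the $150,000 cap.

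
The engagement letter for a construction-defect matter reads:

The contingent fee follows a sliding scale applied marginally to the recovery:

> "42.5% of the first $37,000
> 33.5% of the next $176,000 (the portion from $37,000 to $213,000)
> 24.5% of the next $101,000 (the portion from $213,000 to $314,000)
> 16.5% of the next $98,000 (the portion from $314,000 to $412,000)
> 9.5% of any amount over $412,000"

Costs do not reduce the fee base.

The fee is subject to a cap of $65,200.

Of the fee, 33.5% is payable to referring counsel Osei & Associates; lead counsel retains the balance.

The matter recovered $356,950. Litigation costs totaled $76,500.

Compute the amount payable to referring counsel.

Fee base is the gross recovery, $356,950; costs are reimbursed separately.
First $37,000 at 42.5% = $15,725.00
Next $176,000 at 33.5% = $58,960.00
Next $101,000 at 24.5% = $24,745.00
Remaining $42,950 at 16.5% = $7,086.75
Fee: $15,725.00 + $58,960.00 + $24,745.00 + $7,086.75 = $106,516.75
$106,516.75 exceeds the $65,200 cap, so the fee is capped at $65,200.00.
Referral share: 33.5% of $65,200.00 = $21,842.00; lead counsel retains $65,200.00 − $21,842.00 = $43,358.00.

$21,842.00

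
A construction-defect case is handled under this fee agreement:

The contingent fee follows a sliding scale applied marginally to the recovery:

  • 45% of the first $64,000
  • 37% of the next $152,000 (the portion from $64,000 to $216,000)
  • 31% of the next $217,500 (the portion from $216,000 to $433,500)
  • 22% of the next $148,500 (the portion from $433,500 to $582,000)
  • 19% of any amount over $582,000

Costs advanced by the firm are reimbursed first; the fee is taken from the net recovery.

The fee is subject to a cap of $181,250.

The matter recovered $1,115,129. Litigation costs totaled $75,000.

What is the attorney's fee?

Fee base (net of costs): $1,115,129 − $75,000 = $1,040,129
First $64,000 at 45% = $28,800.00
Next $152,000 at 37% = $56,240.00
Next $217,500 at 31% = $67,425.00
Next $148,500 at 22% = $32,670.00
Remaining $458,129 at 19% = $87,044.51
Fee: $28,800.00 + $56,240.00 + $67,425.00 + $32,670.00 + $87,044.51 = $272,179.51
$272,179.51 exceeds the $181,250 cap, so the fee is capped at $181,250.00.

$181,250.00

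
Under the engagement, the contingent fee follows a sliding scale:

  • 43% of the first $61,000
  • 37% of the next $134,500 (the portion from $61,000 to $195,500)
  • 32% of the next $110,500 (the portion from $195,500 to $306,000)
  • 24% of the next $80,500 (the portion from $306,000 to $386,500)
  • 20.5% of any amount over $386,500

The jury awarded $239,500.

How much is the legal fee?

First $61,000 at 43% = $26,230.00
Next $134,500 at 37% = $49,765.00
Remaining $44,000 at 32% = $14,080.00
Fee: $26,230.00 + $49,765.00 + $14,080.00 = $90,075.00

$90,075.00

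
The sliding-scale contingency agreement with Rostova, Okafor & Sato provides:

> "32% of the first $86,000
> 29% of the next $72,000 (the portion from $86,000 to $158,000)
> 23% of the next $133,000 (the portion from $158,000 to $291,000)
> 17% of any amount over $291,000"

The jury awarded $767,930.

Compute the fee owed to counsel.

$160,068.10

First $86,000 at 32% = $27,520.00
Next $72,000 at 29% = $20,880.00
Next $133,000 at 23% = $30,590.00
Remaining $476,930 at 17% = $81,078.10
Fee: $27,520.00 + $20,880.00 + $30,590.00 + $81,078.10 = $160,068.10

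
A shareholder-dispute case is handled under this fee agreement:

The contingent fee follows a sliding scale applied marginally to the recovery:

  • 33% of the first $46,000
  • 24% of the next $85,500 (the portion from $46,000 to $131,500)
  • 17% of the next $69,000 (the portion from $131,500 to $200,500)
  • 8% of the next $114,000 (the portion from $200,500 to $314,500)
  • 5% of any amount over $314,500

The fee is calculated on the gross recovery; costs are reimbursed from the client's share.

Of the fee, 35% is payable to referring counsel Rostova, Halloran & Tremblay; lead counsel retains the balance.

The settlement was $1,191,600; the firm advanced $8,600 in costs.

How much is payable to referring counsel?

Fee base is the gross recovery, $1,191,600; costs are reimbursed separately.
First $46,000 at 33% = $15,180.00
Next $85,500 at 24% = $20,520.00
Next $69,000 at 17% = $11,730.00
Next $114,000 at 8% = $9,120.00
Remaining $877,100 at 5% = $43,855.00
Fee: $15,180.00 + $20,520.00 + $11,730.00 + $9,120.00 + $43,855.00 = $100,405.00
Referral share: 35% of $100,405.00 = $35,141.75; lead counsel retains $100,405.00 − $35,141.75 = $65,263.25.

$35,141.75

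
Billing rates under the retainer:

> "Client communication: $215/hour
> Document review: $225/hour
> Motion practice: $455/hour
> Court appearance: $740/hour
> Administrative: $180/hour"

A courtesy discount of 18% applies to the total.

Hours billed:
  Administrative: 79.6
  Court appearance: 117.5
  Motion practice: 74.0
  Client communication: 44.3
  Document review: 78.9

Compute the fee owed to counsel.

Client communication: 44.3 × $215 = $9,524.50
Document review: 78.9 × $225 = $17,752.50
Motion practice: 74.0 × $455 = $33,670.00
Court appearance: 117.5 × $740 = $86,950.00
Administrative: 79.6 × $180 = $14,328.00
Subtotal: $162,225.00
Less 18% discount: −$29,200.50
Total: $162,225.00 − $29,200.50 = $133,024.50

$133,024.50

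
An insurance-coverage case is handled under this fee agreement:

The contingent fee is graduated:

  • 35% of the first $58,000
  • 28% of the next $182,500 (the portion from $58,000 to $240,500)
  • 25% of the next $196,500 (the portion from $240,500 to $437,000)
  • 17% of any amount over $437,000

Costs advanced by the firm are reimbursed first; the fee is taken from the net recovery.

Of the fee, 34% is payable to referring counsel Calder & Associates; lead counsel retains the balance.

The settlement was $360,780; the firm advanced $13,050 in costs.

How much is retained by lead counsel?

Fee base (net of costs): $360,780 − $13,050 = $347,730
First $58,000 at 35% = $20,300.00
Next $182,500 at 28% = $51,100.00
Remaining $107,230 at 25% = $26,807.50
Fee: $20,300.00 + $51,100.00 + $26,807.50 = $98,207.50
Referral share: 34% of $98,207.50 = $33,390.55; lead counsel retains $98,207.50 − $33,390.55 = $64,816.95.

$64,816.95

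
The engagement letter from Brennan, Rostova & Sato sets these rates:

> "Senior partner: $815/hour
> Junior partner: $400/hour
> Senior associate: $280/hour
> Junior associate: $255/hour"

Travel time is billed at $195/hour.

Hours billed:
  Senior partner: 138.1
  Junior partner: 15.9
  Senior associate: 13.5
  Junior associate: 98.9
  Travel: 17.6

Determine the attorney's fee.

Senior partner: 138.1 × $815 = $112,551.50
Junior partner: 15.9 × $400 = $6,360.00
Senior associate: 13.5 × $280 = $3,780.00
Junior associate: 98.9 × $255 = $25,219.50
Subtotal: $112,551.50 + $6,360.00 + $3,780.00 + $25,219.50 = $147,911.00
Travel: 17.6 × $195 = $3,432.00
Total: $147,911.00 + $3,432.00 = $151,343.00

$151,343.00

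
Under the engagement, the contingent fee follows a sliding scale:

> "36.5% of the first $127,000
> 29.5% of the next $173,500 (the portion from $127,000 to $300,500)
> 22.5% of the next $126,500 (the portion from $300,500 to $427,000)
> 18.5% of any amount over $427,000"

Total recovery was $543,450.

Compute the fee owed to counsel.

$147,543.25

First $127,000 at 36.5% = $46,355.00
Next $173,500 at 29.5% = $51,182.50
Next $126,500 at 22.5% = $28,462.50
Remaining $116,450 at 18.5% = $21,543.25
Fee: $46,355.00 + $51,182.50 + $28,462.50 + $21,543.25 = $147,543.25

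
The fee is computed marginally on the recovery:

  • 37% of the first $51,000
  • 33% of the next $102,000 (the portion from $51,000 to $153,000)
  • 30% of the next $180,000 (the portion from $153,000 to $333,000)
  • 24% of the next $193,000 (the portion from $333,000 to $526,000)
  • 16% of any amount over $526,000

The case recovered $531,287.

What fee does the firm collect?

First $51,000 at 37% = $18,870.00
Next $102,000 at 33% = $33,660.00
Next $180,000 at 30% = $54,000.00
Next $193,000 at 24% = $46,320.00
Remaining $5,287 at 16% = $845.92
Fee: $18,870.00 + $33,660.00 + $54,000.00 + $46,320.00 + $845.92 = $153,695.92

$153,695.92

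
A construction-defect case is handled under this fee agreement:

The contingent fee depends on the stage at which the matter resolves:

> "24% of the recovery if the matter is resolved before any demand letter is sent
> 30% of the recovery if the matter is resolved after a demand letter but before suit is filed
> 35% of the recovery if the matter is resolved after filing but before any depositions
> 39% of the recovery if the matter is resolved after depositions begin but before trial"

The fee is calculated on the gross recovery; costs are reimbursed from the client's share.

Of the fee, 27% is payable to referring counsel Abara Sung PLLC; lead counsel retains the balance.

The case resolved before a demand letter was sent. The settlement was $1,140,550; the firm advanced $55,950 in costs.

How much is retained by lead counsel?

Fee base is the gross recovery, $1,140,550; costs are reimbursed separately.
The matter resolved before a demand letter was sent, so the 24% rate applies.
$1,140,550 × 24% = $273,732.00
Referral share: 27% of $273,732.00 = $73,907.64; lead counsel retains $273,732.00 − $73,907.64 = $199,824.36.

$199,824.36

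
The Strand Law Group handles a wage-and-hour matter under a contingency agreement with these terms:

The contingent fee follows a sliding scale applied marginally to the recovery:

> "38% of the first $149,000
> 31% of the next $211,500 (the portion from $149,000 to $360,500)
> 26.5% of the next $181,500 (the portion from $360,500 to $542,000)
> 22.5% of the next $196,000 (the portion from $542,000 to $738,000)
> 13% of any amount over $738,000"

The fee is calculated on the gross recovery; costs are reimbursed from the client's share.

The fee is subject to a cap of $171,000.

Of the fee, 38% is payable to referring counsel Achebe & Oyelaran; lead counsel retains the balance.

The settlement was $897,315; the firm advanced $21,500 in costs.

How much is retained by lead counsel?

Fee base is the gross recovery, $897,315; costs are reimbursed separately.
First $149,000 at 38% = $56,620.00
Next $211,500 at 31% = $65,565.00
Next $181,500 at 26.5% = $48,097.50
Next $196,000 at 22.5% = $44,100.00
Remaining $159,315 at 13% = $20,710.95
Fee: $56,620.00 + $65,565.00 + $48,097.50 + $44,100.00 + $20,710.95 = $235,093.45
$235,093.45 exceeds the $171,000 cap, so the fee is capped at $171,000.00.
Referral share: 38% of $171,000.00 = $64,980.00; lead counsel retains $171,000.00 − $64,980.00 = $106,020.00.

$106,020.00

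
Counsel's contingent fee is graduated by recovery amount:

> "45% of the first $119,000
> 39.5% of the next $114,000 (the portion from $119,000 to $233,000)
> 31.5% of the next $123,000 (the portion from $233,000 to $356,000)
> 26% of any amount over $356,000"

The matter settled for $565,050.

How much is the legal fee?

$191,678.00

First $119,000 at 45% = $53,550.00
Next $114,000 at 39.5% = $45,030.00
Next $123,000 at 31.5% = $38,745.00
Remaining $209,050 at 26% = $54,353.00
Fee: $53,550.00 + $45,030.00 + $38,745.00 + $54,353.00 = $191,678.00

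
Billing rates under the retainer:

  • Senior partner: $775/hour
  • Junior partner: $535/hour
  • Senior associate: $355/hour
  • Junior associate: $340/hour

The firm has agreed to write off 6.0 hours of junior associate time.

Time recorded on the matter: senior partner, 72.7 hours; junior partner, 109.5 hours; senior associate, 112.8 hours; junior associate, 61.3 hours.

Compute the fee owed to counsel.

$173,771.00

Senior partner: 72.7 × $775 = $56,342.50
Junior partner: 109.5 × $535 = $58,582.50
Senior associate: 112.8 × $355 = $40,044.00
Junior associate: 61.3 × $340 = $20,842.00
Subtotal: $175,811.00
Write-off: 6.0 × $340 = $2,040.00
Total: $175,811.00 − $2,040.00 = $173,771.00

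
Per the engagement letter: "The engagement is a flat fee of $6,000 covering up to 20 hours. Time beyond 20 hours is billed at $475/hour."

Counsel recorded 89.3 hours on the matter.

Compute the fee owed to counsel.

Flat fee: $6,000.00
Excess hours: 89.3 − 20 = 69.3
Overrun: 69.3 × $475 = $32,917.50
Total: $6,000.00 + $32,917.50 = $38,917.50

$38,917.50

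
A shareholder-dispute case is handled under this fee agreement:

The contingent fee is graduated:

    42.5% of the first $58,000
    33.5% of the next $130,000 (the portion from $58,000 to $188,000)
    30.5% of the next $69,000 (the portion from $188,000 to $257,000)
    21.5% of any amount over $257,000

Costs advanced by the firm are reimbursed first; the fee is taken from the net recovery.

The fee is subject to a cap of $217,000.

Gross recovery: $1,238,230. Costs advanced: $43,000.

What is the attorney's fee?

$217,000.00

Fee base (net of costs): $1,238,230 − $43,000 = $1,195,230
First $58,000 at 42.5% = $24,650.00
Next $130,000 at 33.5% = $43,550.00
Next $69,000 at 30.5% = $21,045.00
Remaining $938,230 at 21.5% = $201,719.45
Fee: $24,650.00 + $43,550.00 + $21,045.00 + $201,719.45 = $290,964.45
$290,964.45 exceeds the $217,000 cap, so the fee is capped at $217,000.00.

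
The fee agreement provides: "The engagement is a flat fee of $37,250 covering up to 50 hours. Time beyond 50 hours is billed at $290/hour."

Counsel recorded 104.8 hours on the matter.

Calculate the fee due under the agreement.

Flat fee: $37,250.00
Excess hours: 104.8 − 50 = 54.8
Overrun: 54.8 × $290 = $15,892.00
Total: $37,250.00 + $15,892.00 = $53,142.00

$53,142.00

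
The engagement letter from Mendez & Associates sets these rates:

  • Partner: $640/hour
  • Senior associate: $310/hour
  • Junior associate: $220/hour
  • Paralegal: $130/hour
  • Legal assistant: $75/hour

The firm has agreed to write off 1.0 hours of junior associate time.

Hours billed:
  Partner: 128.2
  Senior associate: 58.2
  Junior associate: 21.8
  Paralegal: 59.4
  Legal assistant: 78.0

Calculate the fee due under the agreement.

Partner: 128.2 × $640 = $82,048.00
Senior associate: 58.2 × $310 = $18,042.00
Junior associate: 21.8 × $220 = $4,796.00
Paralegal: 59.4 × $130 = $7,722.00
Legal assistant: 78.0 × $75 = $5,850.00
Subtotal: $118,458.00
Write-off: 1.0 × $220 = $220.00
Total: $118,458.00 − $220.00 = $118,238.00

$118,238.00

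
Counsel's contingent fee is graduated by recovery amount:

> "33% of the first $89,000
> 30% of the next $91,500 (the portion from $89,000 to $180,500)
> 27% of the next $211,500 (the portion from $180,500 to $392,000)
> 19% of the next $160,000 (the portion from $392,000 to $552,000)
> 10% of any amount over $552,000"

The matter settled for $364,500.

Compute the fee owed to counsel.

$106,500.00

First $89,000 at 33% = $29,370.00
Next $91,500 at 30% = $27,450.00
Remaining $184,000 at 27% = $49,680.00
Fee: $29,370.00 + $27,450.00 + $49,680.00 = $106,500.00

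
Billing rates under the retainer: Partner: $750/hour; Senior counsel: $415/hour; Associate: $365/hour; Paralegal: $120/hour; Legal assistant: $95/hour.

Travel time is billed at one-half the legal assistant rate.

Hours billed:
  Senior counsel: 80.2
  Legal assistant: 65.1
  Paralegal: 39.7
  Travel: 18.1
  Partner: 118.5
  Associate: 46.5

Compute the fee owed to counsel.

Partner: 118.5 × $750 = $88,875.00
Senior counsel: 80.2 × $415 = $33,283.00
Associate: 46.5 × $365 = $16,972.50
Paralegal: 39.7 × $120 = $4,764.00
Legal assistant: 65.1 × $95 = $6,184.50
Subtotal: $88,875.00 + $33,283.00 + $16,972.50 + $4,764.00 + $6,184.50 = $150,079.00
Travel: 18.1 × ($95 ÷ 2) = 18.1 × $47.50 = $859.75
Total: $150,079.00 + $859.75 = $150,938.75

$150,938.75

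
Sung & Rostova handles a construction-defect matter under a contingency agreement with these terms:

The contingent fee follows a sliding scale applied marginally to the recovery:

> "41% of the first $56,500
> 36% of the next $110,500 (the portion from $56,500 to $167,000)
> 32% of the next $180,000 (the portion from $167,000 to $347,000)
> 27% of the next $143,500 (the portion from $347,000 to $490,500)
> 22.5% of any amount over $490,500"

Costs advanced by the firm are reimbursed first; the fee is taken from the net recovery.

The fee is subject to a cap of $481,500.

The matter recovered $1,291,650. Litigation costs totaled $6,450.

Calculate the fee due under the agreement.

$338,097.50

Fee base (net of costs): $1,291,650 − $6,450 = $1,285,200
First $56,500 at 41% = $23,165.00
Next $110,500 at 36% = $39,780.00
Next $180,000 at 32% = $57,600.00
Next $143,500 at 27% = $38,745.00
Remaining $794,700 at 22.5% = $178,807.50
Fee: $23,165.00 + $39,780.00 + $57,600.00 + $38,745.00 + $178,807.50 = $338,097.50
$338,097.50 is under the $481,500 cap.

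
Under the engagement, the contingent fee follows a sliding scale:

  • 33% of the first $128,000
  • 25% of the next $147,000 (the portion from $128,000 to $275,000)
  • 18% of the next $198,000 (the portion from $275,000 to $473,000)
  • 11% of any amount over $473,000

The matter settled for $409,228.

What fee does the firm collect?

$103,151.04

First $128,000 at 33% = $42,240.00
Next $147,000 at 25% = $36,750.00
Remaining $134,228 at 18% = $24,161.04
Fee: $42,240.00 + $36,750.00 + $24,161.04 = $103,151.04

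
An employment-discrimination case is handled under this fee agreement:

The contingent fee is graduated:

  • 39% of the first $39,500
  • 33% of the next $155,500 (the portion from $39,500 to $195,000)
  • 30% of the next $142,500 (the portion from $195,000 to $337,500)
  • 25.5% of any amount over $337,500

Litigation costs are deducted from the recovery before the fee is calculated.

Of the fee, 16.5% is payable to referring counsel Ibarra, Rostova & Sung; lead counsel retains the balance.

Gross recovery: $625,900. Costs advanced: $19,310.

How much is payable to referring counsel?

Fee base (net of costs): $625,900 − $19,310 = $606,590
First $39,500 at 39% = $15,405.00
Next $155,500 at 33% = $51,315.00
Next $142,500 at 30% = $42,750.00
Remaining $269,090 at 25.5% = $68,617.95
Fee: $15,405.00 + $51,315.00 + $42,750.00 + $68,617.95 = $178,087.95
Referral share: 16.5% of $178,087.95 = $29,384.51; lead counsel retains $178,087.95 − $29,384.51 = $148,703.44.

$29,384.51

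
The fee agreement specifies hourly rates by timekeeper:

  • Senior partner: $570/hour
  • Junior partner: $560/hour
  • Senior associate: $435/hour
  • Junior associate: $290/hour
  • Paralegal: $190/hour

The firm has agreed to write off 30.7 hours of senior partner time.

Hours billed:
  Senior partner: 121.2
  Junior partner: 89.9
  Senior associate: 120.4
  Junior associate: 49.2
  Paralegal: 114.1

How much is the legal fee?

$190,250.00

Senior partner: 121.2 × $570 = $69,084.00
Junior partner: 89.9 × $560 = $50,344.00
Senior associate: 120.4 × $435 = $52,374.00
Junior associate: 49.2 × $290 = $14,268.00
Paralegal: 114.1 × $190 = $21,679.00
Subtotal: $207,749.00
Write-off: 30.7 × $570 = $17,499.00
Total: $207,749.00 − $17,499.00 = $190,250.00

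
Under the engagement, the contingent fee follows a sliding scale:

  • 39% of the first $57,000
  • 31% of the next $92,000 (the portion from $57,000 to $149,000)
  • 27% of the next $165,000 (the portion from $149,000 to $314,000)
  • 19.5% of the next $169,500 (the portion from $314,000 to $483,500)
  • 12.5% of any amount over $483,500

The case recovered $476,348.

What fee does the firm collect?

$126,957.86

First $57,000 at 39% = $22,230.00
Next $92,000 at 31% = $28,520.00
Next $165,000 at 27% = $44,550.00
Remaining $162,348 at 19.5% = $31,657.86
Fee: $22,230.00 + $28,520.00 + $44,550.00 + $31,657.86 = $126,957.86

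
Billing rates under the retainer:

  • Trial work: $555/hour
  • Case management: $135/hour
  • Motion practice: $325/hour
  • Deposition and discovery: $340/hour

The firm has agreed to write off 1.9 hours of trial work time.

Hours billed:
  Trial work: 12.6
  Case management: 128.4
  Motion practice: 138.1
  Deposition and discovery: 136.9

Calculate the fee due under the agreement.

$114,701.00

Trial work: 12.6 × $555 = $6,993.00
Case management: 128.4 × $135 = $17,334.00
Motion practice: 138.1 × $325 = $44,882.50
Deposition and discovery: 136.9 × $340 = $46,546.00
Subtotal: $115,755.50
Write-off: 1.9 × $555 = $1,054.50
Total: $115,755.50 − $1,054.50 = $114,701.00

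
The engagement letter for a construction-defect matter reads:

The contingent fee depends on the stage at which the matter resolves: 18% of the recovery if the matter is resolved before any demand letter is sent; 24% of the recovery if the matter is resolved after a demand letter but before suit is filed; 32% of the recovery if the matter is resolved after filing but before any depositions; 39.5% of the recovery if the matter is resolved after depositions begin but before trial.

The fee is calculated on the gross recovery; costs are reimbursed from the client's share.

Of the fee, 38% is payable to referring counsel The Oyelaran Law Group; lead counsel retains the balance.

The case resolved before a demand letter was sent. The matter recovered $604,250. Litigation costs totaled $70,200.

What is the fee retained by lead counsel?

$67,434.30

Fee base is the gross recovery, $604,250; costs are reimbursed separately.
The matter resolved before a demand letter was sent, so the 18% rate applies.
$604,250 × 18% = $108,765.00
Referral share: 38% of $108,765.00 = $41,330.70; lead counsel retains $108,765.00 − $41,330.70 = $67,434.30.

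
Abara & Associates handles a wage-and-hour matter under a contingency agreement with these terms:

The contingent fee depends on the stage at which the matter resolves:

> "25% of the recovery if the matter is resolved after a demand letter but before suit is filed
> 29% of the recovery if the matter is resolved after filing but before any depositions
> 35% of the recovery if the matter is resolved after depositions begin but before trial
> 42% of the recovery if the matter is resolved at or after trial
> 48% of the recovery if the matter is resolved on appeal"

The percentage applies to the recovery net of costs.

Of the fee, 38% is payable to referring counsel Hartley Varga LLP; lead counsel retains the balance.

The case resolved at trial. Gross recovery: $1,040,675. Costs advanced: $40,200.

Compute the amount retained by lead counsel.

$260,523.69

Fee base (net of costs): $1,040,675 − $40,200 = $1,000,475
The matter resolved at trial, so the 42% rate applies.
$1,000,475 × 42% = $420,199.50
Referral share: 38% of $420,199.50 = $159,675.81; lead counsel retains $420,199.50 − $159,675.81 = $260,523.69.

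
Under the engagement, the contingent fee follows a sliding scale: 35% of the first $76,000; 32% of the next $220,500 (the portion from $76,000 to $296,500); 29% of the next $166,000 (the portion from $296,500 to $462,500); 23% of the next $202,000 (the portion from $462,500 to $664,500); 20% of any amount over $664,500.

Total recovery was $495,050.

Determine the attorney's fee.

$152,786.50

First $76,000 at 35% = $26,600.00
Next $220,500 at 32% = $70,560.00
Next $166,000 at 29% = $48,140.00
Remaining $32,550 at 23% = $7,486.50
Fee: $26,600.00 + $70,560.00 + $48,140.00 + $7,486.50 = $152,786.50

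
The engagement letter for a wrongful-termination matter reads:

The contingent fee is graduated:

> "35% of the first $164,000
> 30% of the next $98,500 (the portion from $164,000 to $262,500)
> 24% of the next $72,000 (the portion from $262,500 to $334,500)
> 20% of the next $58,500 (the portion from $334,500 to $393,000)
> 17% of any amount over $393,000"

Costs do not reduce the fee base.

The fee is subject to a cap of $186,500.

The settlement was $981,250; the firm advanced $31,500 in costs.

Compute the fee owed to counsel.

$186,500.00

Fee base is the gross recovery, $981,250; costs are reimbursed separately.
First $164,000 at 35% = $57,400.00
Next $98,500 at 30% = $29,550.00
Next $72,000 at 24% = $17,280.00
Next $58,500 at 20% = $11,700.00
Remaining $588,250 at 17% = $100,002.50
Fee: $57,400.00 + $29,550.00 + $17,280.00 + $11,700.00 + $100,002.50 = $215,932.50
$215,932.50 exceeds the $186,500 cap, so the fee is capped at $186,500.00.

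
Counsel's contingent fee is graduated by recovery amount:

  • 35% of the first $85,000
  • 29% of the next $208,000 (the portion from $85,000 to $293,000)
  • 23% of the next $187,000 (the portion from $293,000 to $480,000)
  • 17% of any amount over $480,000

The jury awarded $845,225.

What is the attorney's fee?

$195,168.25

First $85,000 at 35% = $29,750.00
Next $208,000 at 29% = $60,320.00
Next $187,000 at 23% = $43,010.00
Remaining $365,225 at 17% = $62,088.25
Fee: $29,750.00 + $60,320.00 + $43,010.00 + $62,088.25 = $195,168.25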